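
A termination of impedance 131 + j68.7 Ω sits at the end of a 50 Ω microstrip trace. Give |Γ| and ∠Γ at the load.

Γ ≈ 0.549 ∠ 19.5°

Γ = (Z_L − Z_0)/(Z_L + Z_0) = (81 + j68.7)/(181 + j68.7)
|Γ| = 106/194 = 0.549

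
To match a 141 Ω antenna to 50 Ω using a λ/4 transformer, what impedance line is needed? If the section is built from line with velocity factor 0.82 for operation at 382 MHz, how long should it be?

Z_qwt ≈ 84 Ω; length ≈ 16.1 cm

Z_qwt = √(Z_0·R_L) = √(50 × 141) = √7050
λ = 0.82·c/f = 0.644 m, so l = λ/4 = 0.161 m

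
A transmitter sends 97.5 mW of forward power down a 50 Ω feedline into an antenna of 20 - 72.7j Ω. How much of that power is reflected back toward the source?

P_reflected ≈ 59.2 mW

|Γ| = |(-30 − j72.7)/(70 − j72.7)| = 0.779
|Γ|² = 0.607
P_refl = |Γ|²·P_inc = 59.2 mW, P_del = (1 − |Γ|²)·P_inc = 38.3 mW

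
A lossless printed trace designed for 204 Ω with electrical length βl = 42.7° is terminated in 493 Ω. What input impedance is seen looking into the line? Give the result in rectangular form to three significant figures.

Z_in ≈ 153 − j153 Ω

tan(βl) = tan(42.7°) = 0.923
Z_in = Z_0·(Z_L + jZ_0·tanβl)/(Z_0 + jZ_L·tanβl)
     = 204·(493 + j188)/(204 + j455)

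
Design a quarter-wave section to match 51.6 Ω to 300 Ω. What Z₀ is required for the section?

Z_qwt ≈ 124 Ω

Z_qwt = √(Z_0·R_L) = √(300 × 51.6) = √15480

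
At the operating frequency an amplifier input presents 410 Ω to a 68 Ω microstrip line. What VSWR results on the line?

VSWR ≈ 6.03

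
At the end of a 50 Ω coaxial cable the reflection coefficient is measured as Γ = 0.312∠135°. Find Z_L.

Z_L ≈ 29.3 + j14.3 Ω

Z_L = Z_0·(1 + Γ)/(1 − Γ) = 50·(0.779 + j0.221)/(1.22 − j0.221)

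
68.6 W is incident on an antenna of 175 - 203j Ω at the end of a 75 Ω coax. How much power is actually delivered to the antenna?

|Γ| = |(100 − j203)/(250 − j203)| = 0.703
|Γ|² = 0.494
P_refl = |Γ|²·P_inc = 33.9 W, P_del = (1 − |Γ|²)·P_inc = 34.7 W

P_delivered ≈ 34.7 W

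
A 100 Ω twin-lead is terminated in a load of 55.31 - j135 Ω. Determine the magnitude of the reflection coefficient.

Γ = (Z_L − Z_0)/(Z_L + Z_0) = (-44.69 − j135)/(155.3 − j135)
|Γ| = 142/206

|Γ| ≈ 0.691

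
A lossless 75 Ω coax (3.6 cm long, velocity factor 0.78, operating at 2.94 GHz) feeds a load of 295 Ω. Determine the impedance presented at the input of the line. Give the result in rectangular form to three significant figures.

Z_in ≈ 130 + j135 Ω

λ = v/f = 0.78·c / 2.94 GHz = 0.0796 m
βl = 2π·l/λ = 2π × 0.452 = 163°
tan(βl) = tan(163°) = -0.309
Z_in = Z_0·(Z_L + jZ_0·tanβl)/(Z_0 + jZ_L·tanβl)
     = 75·(295 − j23.2)/(75 − j91.1)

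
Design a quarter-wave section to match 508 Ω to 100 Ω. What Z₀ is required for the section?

Z_qwt = √(Z_0·R_L) = √(100 × 508) = √50800

Z_qwt ≈ 225 Ω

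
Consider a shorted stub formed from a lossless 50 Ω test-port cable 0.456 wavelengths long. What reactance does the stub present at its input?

X_in ≈ -14.2 Ω (capacitive)

βl = 2π × 0.456 = 164°
tan(βl) = -0.284
For a shorted stub, Z_in = jZ_0·tan(βl)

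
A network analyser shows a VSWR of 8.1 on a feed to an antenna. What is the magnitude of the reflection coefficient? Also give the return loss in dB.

|Γ| ≈ 0.78; return loss ≈ 2.16 dB

|Γ| = (S − 1)/(S + 1) = (8.1 − 1)/(8.1 + 1) = 7.1/9.1
RL = −20·log₁₀|Γ| = −20·log₁₀(0.78)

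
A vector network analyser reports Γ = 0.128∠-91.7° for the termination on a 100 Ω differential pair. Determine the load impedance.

Z_L ≈ 96.1 − j25 Ω

Z_L = Z_0·(1 + Γ)/(1 − Γ) = 100·(0.996 − j0.128)/(1 + j0.128)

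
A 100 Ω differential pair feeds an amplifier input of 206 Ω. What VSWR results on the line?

VSWR ≈ 2.06

Γ = (206 − 100)/(206 + 100) = 0.346
VSWR = (1 + 0.346)/(1 − 0.346)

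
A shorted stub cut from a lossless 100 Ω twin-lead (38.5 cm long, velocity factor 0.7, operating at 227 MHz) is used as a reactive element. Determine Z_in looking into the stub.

λ = v/f = 0.7·c / 227 MHz = 0.925 m
βl = 2π·l/λ = 2π × 0.416 = 150°
tan(βl) = -0.582
For a shorted stub, Z_in = jZ_0·tan(βl)

Z_in ≈ −j58.2 Ω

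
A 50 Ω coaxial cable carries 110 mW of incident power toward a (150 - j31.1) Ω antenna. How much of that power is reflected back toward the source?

P_reflected ≈ 29.4 mW

|Γ| = |(100 − j31.1)/(200 − j31.1)| = 0.517
|Γ|² = 0.268
P_refl = |Γ|²·P_inc = 29.4 mW, P_del = (1 − |Γ|²)·P_inc = 80.6 mW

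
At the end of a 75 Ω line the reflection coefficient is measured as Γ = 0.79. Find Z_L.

Z_L = Z_0·(1 + Γ)/(1 − Γ) = 75·(1.79)/(0.21)

Z_L ≈ 639 Ω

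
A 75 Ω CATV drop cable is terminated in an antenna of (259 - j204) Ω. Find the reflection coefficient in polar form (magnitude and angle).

Γ ≈ 0.702 ∠ -16.5°

Γ = (Z_L − Z_0)/(Z_L + Z_0) = (184 − j204)/(334 − j204)
|Γ| = 275/391 = 0.702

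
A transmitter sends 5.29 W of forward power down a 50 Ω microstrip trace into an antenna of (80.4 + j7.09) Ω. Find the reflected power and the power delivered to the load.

|Γ| = |(30.4 + j7.09)/(130.4 + j7.09)| = 0.239
|Γ|² = 0.0571
P_refl = |Γ|²·P_inc = 0.302 W, P_del = (1 − |Γ|²)·P_inc = 4.99 W

P_reflected ≈ 0.302 W; P_delivered ≈ 4.99 W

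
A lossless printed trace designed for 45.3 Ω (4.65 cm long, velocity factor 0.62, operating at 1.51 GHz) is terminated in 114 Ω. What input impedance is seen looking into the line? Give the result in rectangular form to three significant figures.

Z_in ≈ 31.8 + j33.7 Ω

λ = v/f = 0.62·c / 1.51 GHz = 0.123 m
βl = 2π·l/λ = 2π × 0.378 = 136°
tan(βl) = tan(136°) = -0.969
Z_in = Z_0·(Z_L + jZ_0·tanβl)/(Z_0 + jZ_L·tanβl)
     = 45.3·(114 − j43.9)/(45.3 − j110)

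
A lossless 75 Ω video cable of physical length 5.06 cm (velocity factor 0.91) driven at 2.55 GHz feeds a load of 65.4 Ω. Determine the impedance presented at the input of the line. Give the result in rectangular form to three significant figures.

λ = v/f = 0.91·c / 2.55 GHz = 0.107 m
βl = 2π·l/λ = 2π × 0.473 = 170°
tan(βl) = tan(170°) = -0.174
Z_in = Z_0·(Z_L + jZ_0·tanβl)/(Z_0 + jZ_L·tanβl)
     = 75·(65.4 − j13)/(75 − j11.4)

Z_in ≈ 65.9 − j3.05 Ω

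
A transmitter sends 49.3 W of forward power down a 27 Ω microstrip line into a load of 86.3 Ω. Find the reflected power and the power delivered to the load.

P_reflected ≈ 13.5 W; P_delivered ≈ 35.8 W

Γ = (86.3 − 27)/(86.3 + 27) = 0.523
|Γ|² = 0.274
P_refl = |Γ|²·P_inc = 13.5 W, P_del = (1 − |Γ|²)·P_inc = 35.8 W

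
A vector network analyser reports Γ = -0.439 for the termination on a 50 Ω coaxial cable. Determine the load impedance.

Z_L = Z_0·(1 + Γ)/(1 − Γ) = 50·(0.561)/(1.44)

Z_L ≈ 19.5 Ω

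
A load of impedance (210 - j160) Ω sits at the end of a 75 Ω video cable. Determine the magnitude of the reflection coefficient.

|Γ| ≈ 0.641

Γ = (Z_L − Z_0)/(Z_L + Z_0) = (135 − j160)/(285 − j160)
|Γ| = 209/327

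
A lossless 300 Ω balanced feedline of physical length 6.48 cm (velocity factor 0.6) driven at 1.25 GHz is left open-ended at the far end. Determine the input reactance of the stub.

X_in ≈ 923 Ω (inductive)

λ = v/f = 0.6·c / 1.25 GHz = 0.144 m
βl = 2π·l/λ = 2π × 0.45 = 162°
tan(βl) = -0.325
For an open-ended stub, Z_in = −jZ_0·cot(βl) = −jZ_0/tan(βl)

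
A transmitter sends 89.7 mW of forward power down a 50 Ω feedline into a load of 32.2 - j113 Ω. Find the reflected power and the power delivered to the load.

P_reflected ≈ 60.1 mW; P_delivered ≈ 29.6 mW

|Γ| = |(-17.8 − j113)/(82.2 − j113)| = 0.819
|Γ|² = 0.67
P_refl = |Γ|²·P_inc = 60.1 mW, P_del = (1 − |Γ|²)·P_inc = 29.6 mW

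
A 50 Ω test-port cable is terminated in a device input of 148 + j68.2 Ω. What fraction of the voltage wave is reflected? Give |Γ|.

Γ = (Z_L − Z_0)/(Z_L + Z_0) = (98 + j68.2)/(198 + j68.2)
|Γ| = 119/209

|Γ| ≈ 0.57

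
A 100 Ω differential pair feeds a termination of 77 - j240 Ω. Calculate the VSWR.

VSWR ≈ 9.44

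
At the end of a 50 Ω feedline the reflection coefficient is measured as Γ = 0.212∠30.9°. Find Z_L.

Z_L = Z_0·(1 + Γ)/(1 − Γ) = 50·(1.18 + j0.109)/(0.818 − j0.109)

Z_L ≈ 70.1 + j16 Ω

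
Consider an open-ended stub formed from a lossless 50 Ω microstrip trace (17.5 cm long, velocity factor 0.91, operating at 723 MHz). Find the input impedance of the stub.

λ = v/f = 0.91·c / 723 MHz = 0.378 m
βl = 2π·l/λ = 2π × 0.463 = 167°
tan(βl) = -0.234
For an open-ended stub, Z_in = −jZ_0·cot(βl) = −jZ_0/tan(βl)

Z_in ≈ +j214 Ω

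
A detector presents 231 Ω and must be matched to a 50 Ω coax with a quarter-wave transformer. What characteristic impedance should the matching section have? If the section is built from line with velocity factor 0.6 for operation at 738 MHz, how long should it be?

Z_qwt ≈ 107 Ω; length ≈ 6.1 cm

Z_qwt = √(Z_0·R_L) = √(50 × 231) = √11550
λ = 0.6·c/f = 0.244 m, so l = λ/4 = 0.061 m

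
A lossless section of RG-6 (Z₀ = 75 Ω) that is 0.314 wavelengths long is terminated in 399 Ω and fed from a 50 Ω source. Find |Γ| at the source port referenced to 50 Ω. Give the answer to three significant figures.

|Γ| ≈ 0.619

βl = 2π × 0.314 = 113°
tan(βl) = -2.35
Z_in = Z_0·(Z_L + jZ_0·tanβl)/(Z_0 + jZ_L·tanβl) = 16.5 + j30.6 Ω
Γ_s = (Z_in − Z_s)/(Z_in + Z_s) = (-33.5 + j30.6)/(66.5 + j30.6), |Γ_s| = 0.619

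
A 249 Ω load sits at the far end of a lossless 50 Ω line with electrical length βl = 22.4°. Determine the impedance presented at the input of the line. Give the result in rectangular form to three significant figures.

tan(βl) = tan(22.4°) = 0.412
Z_in = Z_0·(Z_L + jZ_0·tanβl)/(Z_0 + jZ_L·tanβl)
     = 50·(249 + j20.6)/(50 + j103)

Z_in ≈ 55.9 − j94.1 Ω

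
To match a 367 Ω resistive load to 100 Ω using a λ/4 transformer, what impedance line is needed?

Z_qwt ≈ 192 Ω

Z_qwt = √(Z_0·R_L) = √(100 × 367) = √36700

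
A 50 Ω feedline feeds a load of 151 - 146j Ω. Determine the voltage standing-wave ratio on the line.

VSWR ≈ 6.01

Γ = (Z_L − Z_0)/(Z_L + Z_0) = (101 − j146)/(201 − j146)
|Γ| = 178/248 = 0.715
VSWR = (1 + |Γ|)/(1 − |Γ|) = 1.71/0.285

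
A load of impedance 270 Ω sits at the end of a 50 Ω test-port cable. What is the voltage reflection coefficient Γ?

Γ = (Z_L − Z_0)/(Z_L + Z_0) = (270 − 50)/(270 + 50) = 220/320

Γ = 0.688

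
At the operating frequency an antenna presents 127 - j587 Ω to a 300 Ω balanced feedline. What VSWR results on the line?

Γ = (Z_L − Z_0)/(Z_L + Z_0) = (-173 − j587)/(427 − j587)
|Γ| = 612/726 = 0.843
VSWR = (1 + |Γ|)/(1 − |Γ|) = 1.84/0.157

VSWR ≈ 11.7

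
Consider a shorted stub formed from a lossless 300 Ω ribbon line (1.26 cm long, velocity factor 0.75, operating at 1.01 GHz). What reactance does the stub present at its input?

λ = v/f = 0.75·c / 1.01 GHz = 0.223 m
βl = 2π·l/λ = 2π × 0.0566 = 20.4°
tan(βl) = 0.371
For a shorted stub, Z_in = jZ_0·tan(βl)

X_in ≈ 111 Ω (inductive)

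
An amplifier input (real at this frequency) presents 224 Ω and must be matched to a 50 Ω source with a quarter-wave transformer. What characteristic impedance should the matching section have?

Z_qwt = √(Z_0·R_L) = √(50 × 224) = √11200

Z_qwt ≈ 106 Ω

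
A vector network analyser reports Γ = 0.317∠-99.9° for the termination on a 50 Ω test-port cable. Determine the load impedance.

Z_L = Z_0·(1 + Γ)/(1 − Γ) = 50·(0.945 − j0.312)/(1.05 + j0.312)

Z_L ≈ 37.2 − j25.8 Ω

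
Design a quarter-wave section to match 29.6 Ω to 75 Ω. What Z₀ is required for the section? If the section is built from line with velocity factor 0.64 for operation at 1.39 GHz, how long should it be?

Z_qwt ≈ 47.1 Ω; length ≈ 3.45 cm

Z_qwt = √(Z_0·R_L) = √(75 × 29.6) = √2220
λ = 0.64·c/f = 0.138 m, so l = λ/4 = 0.0345 m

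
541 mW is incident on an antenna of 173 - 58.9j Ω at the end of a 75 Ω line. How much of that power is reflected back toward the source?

|Γ| = |(98 − j58.9)/(248 − j58.9)| = 0.449
|Γ|² = 0.201
P_refl = |Γ|²·P_inc = 109 mW, P_del = (1 − |Γ|²)·P_inc = 432 mW

P_reflected ≈ 109 mW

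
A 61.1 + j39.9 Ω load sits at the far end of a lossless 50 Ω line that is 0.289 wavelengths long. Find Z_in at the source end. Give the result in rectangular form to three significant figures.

βl = 2π × 0.289 = 104°
tan(βl) = tan(104°) = -4
Z_in = Z_0·(Z_L + jZ_0·tanβl)/(Z_0 + jZ_L·tanβl)
     = 50·(61.1 − j160)/(210 − j244)

Z_in ≈ 25 − j8.98 Ω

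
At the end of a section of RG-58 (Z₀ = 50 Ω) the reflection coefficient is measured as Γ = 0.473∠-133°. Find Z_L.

Z_L = Z_0·(1 + Γ)/(1 − Γ) = 50·(0.677 − j0.346)/(1.32 + j0.346)

Z_L ≈ 20.8 − j18.5 Ω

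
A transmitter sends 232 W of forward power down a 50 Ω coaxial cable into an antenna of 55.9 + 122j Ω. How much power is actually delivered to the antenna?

P_delivered ≈ 99.4 W

|Γ| = |(5.9 + j122)/(105.9 + j122)| = 0.756
|Γ|² = 0.572
P_refl = |Γ|²·P_inc = 133 W, P_del = (1 − |Γ|²)·P_inc = 99.4 W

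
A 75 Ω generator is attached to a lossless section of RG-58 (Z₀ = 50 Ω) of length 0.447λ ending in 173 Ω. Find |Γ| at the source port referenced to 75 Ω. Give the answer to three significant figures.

βl = 2π × 0.447 = 161°
tan(βl) = -0.346
Z_in = Z_0·(Z_L + jZ_0·tanβl)/(Z_0 + jZ_L·tanβl) = 79.6 + j78 Ω
Γ_s = (Z_in − Z_s)/(Z_in + Z_s) = (4.64 + j78)/(155 + j78), |Γ_s| = 0.451

|Γ| ≈ 0.451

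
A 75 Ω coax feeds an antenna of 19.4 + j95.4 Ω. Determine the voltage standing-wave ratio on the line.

VSWR ≈ 10.3

Γ = (Z_L − Z_0)/(Z_L + Z_0) = (-55.6 + j95.4)/(94.4 + j95.4)
|Γ| = 110/134 = 0.823
VSWR = (1 + |Γ|)/(1 − |Γ|) = 1.82/0.177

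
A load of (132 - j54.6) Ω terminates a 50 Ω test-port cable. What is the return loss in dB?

RL ≈ 5.71 dB

Γ = (82 − j54.6)/(182 − j54.6), |Γ| = 0.518
RL = −20·log₁₀|Γ| = −20·log₁₀(0.518)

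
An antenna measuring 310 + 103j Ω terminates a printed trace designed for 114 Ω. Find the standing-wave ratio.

Γ = (Z_L − Z_0)/(Z_L + Z_0) = (196 + j103)/(424 + j103)
|Γ| = 221/436 = 0.507
VSWR = (1 + |Γ|)/(1 − |Γ|) = 1.51/0.493

VSWR ≈ 3.06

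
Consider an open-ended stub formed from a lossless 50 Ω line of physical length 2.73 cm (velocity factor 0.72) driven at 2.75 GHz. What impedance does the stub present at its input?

Z_in ≈ +j35.2 Ω

λ = v/f = 0.72·c / 2.75 GHz = 0.0785 m
βl = 2π·l/λ = 2π × 0.348 = 125°
tan(βl) = -1.42
For an open-ended stub, Z_in = −jZ_0·cot(βl) = −jZ_0/tan(βl)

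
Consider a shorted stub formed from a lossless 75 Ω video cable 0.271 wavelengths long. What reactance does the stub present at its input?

X_in ≈ -565 Ω (capacitive)

βl = 2π × 0.271 = 97.6°
tan(βl) = -7.53
For a shorted stub, Z_in = jZ_0·tan(βl)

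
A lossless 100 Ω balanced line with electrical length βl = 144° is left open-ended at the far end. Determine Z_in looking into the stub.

Z_in ≈ +j138 Ω

tan(βl) = -0.727
For an open-ended stub, Z_in = −jZ_0·cot(βl) = −jZ_0/tan(βl)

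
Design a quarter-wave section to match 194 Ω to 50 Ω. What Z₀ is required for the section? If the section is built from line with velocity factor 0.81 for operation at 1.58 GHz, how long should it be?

Z_qwt = √(Z_0·R_L) = √(50 × 194) = √9700
λ = 0.81·c/f = 0.154 m, so l = λ/4 = 0.0384 m

Z_qwt ≈ 98.5 Ω; length ≈ 3.84 cm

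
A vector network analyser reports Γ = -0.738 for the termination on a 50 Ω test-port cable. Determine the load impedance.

Z_L ≈ 7.54 Ω

Z_L = Z_0·(1 + Γ)/(1 − Γ) = 50·(0.262)/(1.74)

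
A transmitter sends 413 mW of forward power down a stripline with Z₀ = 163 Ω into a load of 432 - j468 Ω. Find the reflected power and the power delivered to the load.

P_reflected ≈ 210 mW; P_delivered ≈ 203 mW

|Γ| = |(269 − j468)/(595 − j468)| = 0.713
|Γ|² = 0.508
P_refl = |Γ|²·P_inc = 210 mW, P_del = (1 − |Γ|²)·P_inc = 203 mW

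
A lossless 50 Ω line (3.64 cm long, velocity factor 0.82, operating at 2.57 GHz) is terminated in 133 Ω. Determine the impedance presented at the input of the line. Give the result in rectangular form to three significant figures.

Z_in ≈ 34.7 + j39.5 Ω

λ = v/f = 0.82·c / 2.57 GHz = 0.0957 m
βl = 2π·l/λ = 2π × 0.38 = 137°
tan(βl) = tan(137°) = -0.936
Z_in = Z_0·(Z_L + jZ_0·tanβl)/(Z_0 + jZ_L·tanβl)
     = 50·(133 − j46.8)/(50 − j124)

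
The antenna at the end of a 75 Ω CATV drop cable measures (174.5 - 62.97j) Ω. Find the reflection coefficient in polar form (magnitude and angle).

Γ = (Z_L − Z_0)/(Z_L + Z_0) = (99.5 − j62.97)/(249.5 − j62.97)
|Γ| = 118/257 = 0.458

Γ ≈ 0.458 ∠ -18.2°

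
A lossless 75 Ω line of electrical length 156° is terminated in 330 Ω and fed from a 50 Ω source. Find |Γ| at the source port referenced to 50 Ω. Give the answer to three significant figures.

|Γ| ≈ 0.715

tan(βl) = -0.445
Z_in = Z_0·(Z_L + jZ_0·tanβl)/(Z_0 + jZ_L·tanβl) = 81.7 + j127 Ω
Γ_s = (Z_in − Z_s)/(Z_in + Z_s) = (31.7 + j127)/(132 + j127), |Γ_s| = 0.715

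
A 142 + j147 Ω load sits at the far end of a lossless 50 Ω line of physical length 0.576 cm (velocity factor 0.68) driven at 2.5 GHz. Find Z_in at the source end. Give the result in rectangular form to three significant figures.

Z_in ≈ 88 − j131 Ω

λ = v/f = 0.68·c / 2.5 GHz = 0.0816 m
βl = 2π·l/λ = 2π × 0.0706 = 25.4°
tan(βl) = tan(25.4°) = 0.475
Z_in = Z_0·(Z_L + jZ_0·tanβl)/(Z_0 + jZ_L·tanβl)
     = 50·(142 + j171)/(-19.8 + j67.5)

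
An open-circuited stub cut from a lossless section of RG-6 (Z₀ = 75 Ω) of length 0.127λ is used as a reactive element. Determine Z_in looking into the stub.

Z_in ≈ −j73.1 Ω

βl = 2π × 0.127 = 45.7°
tan(βl) = 1.03
For an open-circuited stub, Z_in = −jZ_0·cot(βl) = −jZ_0/tan(βl)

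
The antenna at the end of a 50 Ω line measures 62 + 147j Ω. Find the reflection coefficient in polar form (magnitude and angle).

Γ ≈ 0.798 ∠ 32.6°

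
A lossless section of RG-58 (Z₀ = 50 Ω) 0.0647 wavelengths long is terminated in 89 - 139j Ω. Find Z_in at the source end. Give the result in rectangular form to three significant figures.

βl = 2π × 0.0647 = 23.3°
tan(βl) = tan(23.3°) = 0.431
Z_in = Z_0·(Z_L + jZ_0·tanβl)/(Z_0 + jZ_L·tanβl)
     = 50·(89 − j117)/(110 + j38.3)

Z_in ≈ 19.5 − j60.3 Ω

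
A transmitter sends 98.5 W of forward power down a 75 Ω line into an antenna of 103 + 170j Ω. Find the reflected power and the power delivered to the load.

P_reflected ≈ 48.3 W; P_delivered ≈ 50.2 W

|Γ| = |(28 + j170)/(178 + j170)| = 0.7
|Γ|² = 0.49
P_refl = |Γ|²·P_inc = 48.3 W, P_del = (1 − |Γ|²)·P_inc = 50.2 W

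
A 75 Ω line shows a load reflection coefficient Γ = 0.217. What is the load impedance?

Z_L = Z_0·(1 + Γ)/(1 − Γ) = 75·(1.22)/(0.783)

Z_L ≈ 117 Ω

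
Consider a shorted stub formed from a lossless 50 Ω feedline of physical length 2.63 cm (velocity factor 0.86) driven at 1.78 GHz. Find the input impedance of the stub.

Z_in ≈ +j109 Ω

λ = v/f = 0.86·c / 1.78 GHz = 0.145 m
βl = 2π·l/λ = 2π × 0.181 = 65.3°
tan(βl) = 2.18
For a shorted stub, Z_in = jZ_0·tan(βl)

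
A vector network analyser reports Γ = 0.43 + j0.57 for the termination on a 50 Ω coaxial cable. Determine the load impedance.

Z_L = Z_0·(1 + Γ)/(1 − Γ) = 50·(1.43 + j0.57)/(0.57 − j0.57)

Z_L ≈ 37.7 + j87.7 Ω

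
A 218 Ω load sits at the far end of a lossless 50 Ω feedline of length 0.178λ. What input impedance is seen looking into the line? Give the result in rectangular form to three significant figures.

Z_in ≈ 14 − j22.7 Ω

βl = 2π × 0.178 = 64.1°
tan(βl) = tan(64.1°) = 2.06
Z_in = Z_0·(Z_L + jZ_0·tanβl)/(Z_0 + jZ_L·tanβl)
     = 50·(218 + j103)/(50 + j449)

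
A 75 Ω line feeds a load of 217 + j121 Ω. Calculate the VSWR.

VSWR ≈ 3.88

Γ = (Z_L − Z_0)/(Z_L + Z_0) = (142 + j121)/(292 + j121)
|Γ| = 187/316 = 0.59
VSWR = (1 + |Γ|)/(1 − |Γ|) = 1.59/0.41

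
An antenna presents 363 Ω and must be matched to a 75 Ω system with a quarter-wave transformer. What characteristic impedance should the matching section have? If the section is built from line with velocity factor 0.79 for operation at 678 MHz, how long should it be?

Z_qwt = √(Z_0·R_L) = √(75 × 363) = √27220
λ = 0.79·c/f = 0.35 m, so l = λ/4 = 0.0874 m

Z_qwt ≈ 165 Ω; length ≈ 8.74 cm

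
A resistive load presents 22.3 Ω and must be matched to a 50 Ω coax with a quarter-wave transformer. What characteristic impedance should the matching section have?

Z_qwt ≈ 33.4 Ω

Z_qwt = √(Z_0·R_L) = √(50 × 22.3) = √1115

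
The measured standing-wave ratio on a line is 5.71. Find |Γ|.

|Γ| ≈ 0.702

|Γ| = (S − 1)/(S + 1) = (5.71 − 1)/(5.71 + 1) = 4.71/6.71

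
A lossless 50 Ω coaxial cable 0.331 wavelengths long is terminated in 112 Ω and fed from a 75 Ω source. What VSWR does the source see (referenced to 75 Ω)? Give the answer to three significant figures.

βl = 2π × 0.331 = 119°
tan(βl) = -1.79
Z_in = Z_0·(Z_L + jZ_0·tanβl)/(Z_0 + jZ_L·tanβl) = 27.6 + j21 Ω
Γ_s = (Z_in − Z_s)/(Z_in + Z_s) = (-47.4 + j21)/(103 + j21), |Γ_s| = 0.496
VSWR = (1 + |Γ_s|)/(1 − |Γ_s|)

VSWR ≈ 2.97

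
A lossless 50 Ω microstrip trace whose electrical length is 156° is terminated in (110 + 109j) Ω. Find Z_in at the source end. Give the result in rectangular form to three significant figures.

Z_in ≈ 27.2 + j57.5 Ω

tan(βl) = tan(156°) = -0.445
Z_in = Z_0·(Z_L + jZ_0·tanβl)/(Z_0 + jZ_L·tanβl)
     = 50·(110 + j86.7)/(98.5 − j49)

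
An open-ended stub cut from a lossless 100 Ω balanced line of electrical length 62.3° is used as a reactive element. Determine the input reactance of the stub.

X_in ≈ -52.5 Ω (capacitive)

tan(βl) = 1.9
For an open-ended stub, Z_in = −jZ_0·cot(βl) = −jZ_0/tan(βl)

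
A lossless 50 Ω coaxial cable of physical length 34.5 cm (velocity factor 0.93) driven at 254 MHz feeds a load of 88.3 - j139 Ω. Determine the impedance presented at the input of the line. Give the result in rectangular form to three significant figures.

Z_in ≈ 12 + j37.4 Ω

λ = v/f = 0.93·c / 254 MHz = 1.1 m
βl = 2π·l/λ = 2π × 0.314 = 113°
tan(βl) = tan(113°) = -2.35
Z_in = Z_0·(Z_L + jZ_0·tanβl)/(Z_0 + jZ_L·tanβl)
     = 50·(88.3 − j256)/(-276 − j207)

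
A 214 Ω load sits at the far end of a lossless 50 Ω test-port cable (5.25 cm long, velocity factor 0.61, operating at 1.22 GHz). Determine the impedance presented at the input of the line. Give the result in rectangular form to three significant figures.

λ = v/f = 0.61·c / 1.22 GHz = 0.15 m
βl = 2π·l/λ = 2π × 0.35 = 126°
tan(βl) = tan(126°) = -1.38
Z_in = Z_0·(Z_L + jZ_0·tanβl)/(Z_0 + jZ_L·tanβl)
     = 50·(214 − j68.8)/(50 − j295)

Z_in ≈ 17.3 + j33.4 Ω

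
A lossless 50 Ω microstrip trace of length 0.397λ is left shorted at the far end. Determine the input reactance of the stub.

X_in ≈ -37.8 Ω (capacitive)

βl = 2π × 0.397 = 143°
tan(βl) = -0.756
For a shorted stub, Z_in = jZ_0·tan(βl)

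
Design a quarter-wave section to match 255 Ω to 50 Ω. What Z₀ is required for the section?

Z_qwt ≈ 113 Ω

Z_qwt = √(Z_0·R_L) = √(50 × 255) = √12750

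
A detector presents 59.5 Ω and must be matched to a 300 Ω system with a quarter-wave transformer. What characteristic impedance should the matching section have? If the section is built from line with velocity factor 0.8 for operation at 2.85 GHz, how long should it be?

Z_qwt ≈ 134 Ω; length ≈ 2.11 cm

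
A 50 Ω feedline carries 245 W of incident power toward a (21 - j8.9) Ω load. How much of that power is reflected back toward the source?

|Γ| = |(-29 − j8.9)/(71 − j8.9)| = 0.424
|Γ|² = 0.18
P_refl = |Γ|²·P_inc = 44 W, P_del = (1 − |Γ|²)·P_inc = 201 W

P_reflected ≈ 44 W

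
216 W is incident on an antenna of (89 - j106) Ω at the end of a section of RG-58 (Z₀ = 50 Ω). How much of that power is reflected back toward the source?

P_reflected ≈ 90.2 W

|Γ| = |(39 − j106)/(139 − j106)| = 0.646
|Γ|² = 0.417
P_refl = |Γ|²·P_inc = 90.2 W, P_del = (1 − |Γ|²)·P_inc = 126 W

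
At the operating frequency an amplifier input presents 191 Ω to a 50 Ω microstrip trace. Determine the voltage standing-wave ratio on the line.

For a purely resistive load, VSWR = R_L/Z_0 or Z_0/R_L (whichever > 1) = 191/50

VSWR ≈ 3.82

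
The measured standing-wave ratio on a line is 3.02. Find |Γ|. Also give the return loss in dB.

|Γ| ≈ 0.502; return loss ≈ 5.98 dB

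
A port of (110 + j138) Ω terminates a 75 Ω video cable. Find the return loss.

RL ≈ 4.2 dB

Γ = (35 + j138)/(185 + j138), |Γ| = 0.617
RL = −20·log₁₀|Γ| = −20·log₁₀(0.617)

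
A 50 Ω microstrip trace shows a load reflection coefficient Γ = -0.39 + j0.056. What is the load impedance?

Z_L = Z_0·(1 + Γ)/(1 − Γ) = 50·(0.61 + j0.056)/(1.39 − j0.056)

Z_L ≈ 21.8 + j2.89 Ω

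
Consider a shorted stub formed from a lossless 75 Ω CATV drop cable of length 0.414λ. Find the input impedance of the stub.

Z_in ≈ −j45 Ω

βl = 2π × 0.414 = 149°
tan(βl) = -0.6
For a shorted stub, Z_in = jZ_0·tan(βl)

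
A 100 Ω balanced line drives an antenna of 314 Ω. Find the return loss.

RL ≈ 5.73 dB

Γ = (314 − 100)/(314 + 100) = 0.517
RL = −20·log₁₀|Γ| = −20·log₁₀(0.517)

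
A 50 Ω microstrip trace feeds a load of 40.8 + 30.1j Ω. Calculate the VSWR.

Γ = (Z_L − Z_0)/(Z_L + Z_0) = (-9.2 + j30.1)/(90.8 + j30.1)
|Γ| = 31.5/95.7 = 0.329
VSWR = (1 + |Γ|)/(1 − |Γ|) = 1.33/0.671

VSWR ≈ 1.98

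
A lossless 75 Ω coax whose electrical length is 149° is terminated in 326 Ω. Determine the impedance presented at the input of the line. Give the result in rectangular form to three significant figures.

Z_in ≈ 56.7 + j103 Ω

tan(βl) = tan(149°) = -0.601
Z_in = Z_0·(Z_L + jZ_0·tanβl)/(Z_0 + jZ_L·tanβl)
     = 75·(326 − j45.1)/(75 − j196)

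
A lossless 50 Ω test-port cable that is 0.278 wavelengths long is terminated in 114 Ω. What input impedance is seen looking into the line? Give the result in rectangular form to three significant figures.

βl = 2π × 0.278 = 100°
tan(βl) = tan(100°) = -5.63
Z_in = Z_0·(Z_L + jZ_0·tanβl)/(Z_0 + jZ_L·tanβl)
     = 50·(114 − j281)/(50 − j641)

Z_in ≈ 22.5 + j7.14 Ω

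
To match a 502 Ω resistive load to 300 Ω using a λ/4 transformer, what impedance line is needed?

Z_qwt ≈ 388 Ω

Z_qwt = √(Z_0·R_L) = √(300 × 502) = √150600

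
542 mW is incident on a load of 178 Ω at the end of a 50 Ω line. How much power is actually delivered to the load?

Γ = (178 − 50)/(178 + 50) = 0.561
|Γ|² = 0.315
P_refl = |Γ|²·P_inc = 171 mW, P_del = (1 − |Γ|²)·P_inc = 371 mW

P_delivered ≈ 371 mW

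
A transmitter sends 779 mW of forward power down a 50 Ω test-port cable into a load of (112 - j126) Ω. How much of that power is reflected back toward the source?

|Γ| = |(62 − j126)/(162 − j126)| = 0.684
|Γ|² = 0.468
P_refl = |Γ|²·P_inc = 365 mW, P_del = (1 − |Γ|²)·P_inc = 414 mW

P_reflected ≈ 365 mW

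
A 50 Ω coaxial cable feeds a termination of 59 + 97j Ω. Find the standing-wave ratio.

VSWR ≈ 5.02

Γ = (Z_L − Z_0)/(Z_L + Z_0) = (9 + j97)/(109 + j97)
|Γ| = 97.4/146 = 0.668
VSWR = (1 + |Γ|)/(1 − |Γ|) = 1.67/0.332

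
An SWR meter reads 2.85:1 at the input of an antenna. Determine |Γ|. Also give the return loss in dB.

|Γ| ≈ 0.481; return loss ≈ 6.37 dB

|Γ| = (S − 1)/(S + 1) = (2.85 − 1)/(2.85 + 1) = 1.85/3.85
RL = −20·log₁₀|Γ| = −20·log₁₀(0.481)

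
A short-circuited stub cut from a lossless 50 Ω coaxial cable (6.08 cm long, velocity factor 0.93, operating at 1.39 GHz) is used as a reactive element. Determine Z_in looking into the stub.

Z_in ≈ −j145 Ω

λ = v/f = 0.93·c / 1.39 GHz = 0.201 m
βl = 2π·l/λ = 2π × 0.303 = 109°
tan(βl) = -2.9
For a short-circuited stub, Z_in = jZ_0·tan(βl)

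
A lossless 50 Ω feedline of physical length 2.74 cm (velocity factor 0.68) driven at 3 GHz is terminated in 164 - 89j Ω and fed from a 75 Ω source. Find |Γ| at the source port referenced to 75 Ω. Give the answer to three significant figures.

λ = v/f = 0.68·c / 3 GHz = 0.068 m
βl = 2π·l/λ = 2π × 0.403 = 145°
tan(βl) = -0.699
Z_in = Z_0·(Z_L + jZ_0·tanβl)/(Z_0 + jZ_L·tanβl) = 46 + j76.4 Ω
Γ_s = (Z_in − Z_s)/(Z_in + Z_s) = (-29 + j76.4)/(121 + j76.4), |Γ_s| = 0.572

|Γ| ≈ 0.572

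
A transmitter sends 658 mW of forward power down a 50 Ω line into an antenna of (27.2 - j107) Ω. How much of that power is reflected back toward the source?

P_reflected ≈ 452 mW

|Γ| = |(-22.8 − j107)/(77.2 − j107)| = 0.829
|Γ|² = 0.688
P_refl = |Γ|²·P_inc = 452 mW, P_del = (1 − |Γ|²)·P_inc = 206 mW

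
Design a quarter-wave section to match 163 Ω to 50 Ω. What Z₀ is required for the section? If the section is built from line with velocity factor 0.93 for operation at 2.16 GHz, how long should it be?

Z_qwt = √(Z_0·R_L) = √(50 × 163) = √8150
λ = 0.93·c/f = 0.129 m, so l = λ/4 = 0.0323 m

Z_qwt ≈ 90.3 Ω; length ≈ 3.23 cm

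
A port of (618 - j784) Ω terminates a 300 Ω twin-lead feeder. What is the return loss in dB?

Γ = (318 − j784)/(918 − j784), |Γ| = 0.701
RL = −20·log₁₀|Γ| = −20·log₁₀(0.701)

RL ≈ 3.09 dB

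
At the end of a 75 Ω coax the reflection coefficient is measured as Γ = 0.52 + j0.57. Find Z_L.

Z_L ≈ 54.7 + j154 Ω

Z_L = Z_0·(1 + Γ)/(1 − Γ) = 75·(1.52 + j0.57)/(0.48 − j0.57)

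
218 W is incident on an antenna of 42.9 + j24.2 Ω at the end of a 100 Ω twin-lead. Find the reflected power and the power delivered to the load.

|Γ| = |(-57.1 + j24.2)/(142.9 + j24.2)| = 0.428
|Γ|² = 0.183
P_refl = |Γ|²·P_inc = 39.9 W, P_del = (1 − |Γ|²)·P_inc = 178 W

P_reflected ≈ 39.9 W; P_delivered ≈ 178 W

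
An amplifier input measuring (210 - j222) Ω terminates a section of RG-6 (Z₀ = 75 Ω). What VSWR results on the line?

VSWR ≈ 6.12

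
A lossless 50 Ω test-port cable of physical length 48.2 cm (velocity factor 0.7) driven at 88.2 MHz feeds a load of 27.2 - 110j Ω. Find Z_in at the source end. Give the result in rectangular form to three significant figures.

Z_in ≈ 4.52 + j5.44 Ω

λ = v/f = 0.7·c / 88.2 MHz = 2.38 m
βl = 2π·l/λ = 2π × 0.202 = 72.9°
tan(βl) = tan(72.9°) = 3.25
Z_in = Z_0·(Z_L + jZ_0·tanβl)/(Z_0 + jZ_L·tanβl)
     = 50·(27.2 + j52.3)/(407 + j88.3)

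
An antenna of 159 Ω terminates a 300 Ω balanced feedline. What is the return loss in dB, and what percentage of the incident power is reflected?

RL ≈ 10.3 dB; 9.44% of incident power reflected

Γ = (159 − 300)/(159 + 300) = -0.307
RL = −20·log₁₀(0.307) = 10.3 dB
P_refl/P_inc = |Γ|² = 0.0944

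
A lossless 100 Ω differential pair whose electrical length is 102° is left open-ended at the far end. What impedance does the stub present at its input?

Z_in ≈ +j21.3 Ω

tan(βl) = -4.7
For an open-ended stub, Z_in = −jZ_0·cot(βl) = −jZ_0/tan(βl)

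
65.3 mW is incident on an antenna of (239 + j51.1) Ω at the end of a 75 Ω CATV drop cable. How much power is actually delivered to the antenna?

|Γ| = |(164 + j51.1)/(314 + j51.1)| = 0.54
|Γ|² = 0.292
P_refl = |Γ|²·P_inc = 19 mW, P_del = (1 − |Γ|²)·P_inc = 46.3 mW

P_delivered ≈ 46.3 mW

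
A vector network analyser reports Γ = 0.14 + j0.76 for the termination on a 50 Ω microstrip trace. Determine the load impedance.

Z_L ≈ 15.3 + j57.7 Ω

Z_L = Z_0·(1 + Γ)/(1 − Γ) = 50·(1.14 + j0.76)/(0.86 − j0.76)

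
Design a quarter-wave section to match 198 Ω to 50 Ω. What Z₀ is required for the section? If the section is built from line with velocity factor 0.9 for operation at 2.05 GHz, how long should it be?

Z_qwt ≈ 99.5 Ω; length ≈ 3.29 cm

Z_qwt = √(Z_0·R_L) = √(50 × 198) = √9900
λ = 0.9·c/f = 0.132 m, so l = λ/4 = 0.0329 m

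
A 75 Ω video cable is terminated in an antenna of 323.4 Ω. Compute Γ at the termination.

Γ = 0.623

Γ = (Z_L − Z_0)/(Z_L + Z_0) = (323.4 − 75)/(323.4 + 75) = 248.4/398.4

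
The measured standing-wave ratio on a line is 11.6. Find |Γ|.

|Γ| ≈ 0.841

|Γ| = (S − 1)/(S + 1) = (11.6 − 1)/(11.6 + 1) = 10.6/12.6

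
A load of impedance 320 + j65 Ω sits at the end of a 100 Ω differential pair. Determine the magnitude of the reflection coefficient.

Γ = (Z_L − Z_0)/(Z_L + Z_0) = (220 + j65)/(420 + j65)
|Γ| = 229/425

|Γ| ≈ 0.54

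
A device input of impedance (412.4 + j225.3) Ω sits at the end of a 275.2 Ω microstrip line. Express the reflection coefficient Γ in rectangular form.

Γ = (Z_L − Z_0)/(Z_L + Z_0) = (137.2 + j225.3)/(687.6 + j225.3)

Γ ≈ 0.277 + j0.237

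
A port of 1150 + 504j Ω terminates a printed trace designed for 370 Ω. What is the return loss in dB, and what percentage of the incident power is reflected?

Γ = (780 + j504)/(1520 + j504), |Γ| = 0.58
RL = −20·log₁₀(0.58) = 4.73 dB
P_refl/P_inc = |Γ|² = 0.336

RL ≈ 4.73 dB; 33.6% of incident power reflected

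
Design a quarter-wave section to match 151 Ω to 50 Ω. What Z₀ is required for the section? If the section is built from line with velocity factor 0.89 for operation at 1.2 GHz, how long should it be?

Z_qwt = √(Z_0·R_L) = √(50 × 151) = √7550
λ = 0.89·c/f = 0.223 m, so l = λ/4 = 0.0556 m

Z_qwt ≈ 86.9 Ω; length ≈ 5.56 cm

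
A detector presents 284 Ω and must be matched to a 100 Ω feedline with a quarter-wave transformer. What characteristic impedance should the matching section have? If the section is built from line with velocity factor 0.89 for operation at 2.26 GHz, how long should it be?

Z_qwt ≈ 169 Ω; length ≈ 2.95 cm

Z_qwt = √(Z_0·R_L) = √(100 × 284) = √28400
λ = 0.89·c/f = 0.118 m, so l = λ/4 = 0.0295 m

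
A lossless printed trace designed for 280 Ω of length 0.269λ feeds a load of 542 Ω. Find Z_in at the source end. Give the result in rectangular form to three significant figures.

Z_in ≈ 146 + j24.5 Ω

βl = 2π × 0.269 = 96.8°
tan(βl) = tan(96.8°) = -8.34
Z_in = Z_0·(Z_L + jZ_0·tanβl)/(Z_0 + jZ_L·tanβl)
     = 280·(542 − j2330)/(280 − j4520)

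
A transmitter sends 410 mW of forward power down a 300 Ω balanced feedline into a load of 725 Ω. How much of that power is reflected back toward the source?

Γ = (725 − 300)/(725 + 300) = 0.415
|Γ|² = 0.172
P_refl = |Γ|²·P_inc = 70.5 mW, P_del = (1 − |Γ|²)·P_inc = 340 mW

P_reflected ≈ 70.5 mW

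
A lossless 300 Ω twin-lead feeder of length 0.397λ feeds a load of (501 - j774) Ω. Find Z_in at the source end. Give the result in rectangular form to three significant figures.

Z_in ≈ 315 + j634 Ω

βl = 2π × 0.397 = 143°
tan(βl) = tan(143°) = -0.756
Z_in = Z_0·(Z_L + jZ_0·tanβl)/(Z_0 + jZ_L·tanβl)
     = 300·(501 − j1000)/(-285 − j379)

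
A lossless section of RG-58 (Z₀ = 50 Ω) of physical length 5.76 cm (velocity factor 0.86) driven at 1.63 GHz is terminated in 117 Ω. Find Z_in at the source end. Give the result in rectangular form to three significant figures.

λ = v/f = 0.86·c / 1.63 GHz = 0.158 m
βl = 2π·l/λ = 2π × 0.364 = 131°
tan(βl) = tan(131°) = -1.15
Z_in = Z_0·(Z_L + jZ_0·tanβl)/(Z_0 + jZ_L·tanβl)
     = 50·(117 − j57.5)/(50 − j135)

Z_in ≈ 33 + j31.2 Ω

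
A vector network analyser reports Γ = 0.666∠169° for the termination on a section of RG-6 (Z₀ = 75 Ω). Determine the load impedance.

Z_L = Z_0·(1 + Γ)/(1 − Γ) = 75·(0.346 + j0.127)/(1.65 − j0.127)

Z_L ≈ 15.2 + j6.93 Ω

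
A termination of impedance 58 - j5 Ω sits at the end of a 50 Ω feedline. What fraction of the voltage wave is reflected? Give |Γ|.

|Γ| ≈ 0.0873

Γ = (Z_L − Z_0)/(Z_L + Z_0) = (8 − j5)/(108 − j5)
|Γ| = 9.43/108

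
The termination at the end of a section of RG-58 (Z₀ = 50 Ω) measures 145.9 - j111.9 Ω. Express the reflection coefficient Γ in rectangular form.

Γ ≈ 0.615 − j0.22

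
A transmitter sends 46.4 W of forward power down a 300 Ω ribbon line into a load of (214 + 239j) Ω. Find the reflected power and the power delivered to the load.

P_reflected ≈ 9.32 W; P_delivered ≈ 37.1 W

|Γ| = |(-86 + j239)/(514 + j239)| = 0.448
|Γ|² = 0.201
P_refl = |Γ|²·P_inc = 9.32 W, P_del = (1 − |Γ|²)·P_inc = 37.1 W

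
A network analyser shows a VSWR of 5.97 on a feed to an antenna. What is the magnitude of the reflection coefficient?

|Γ| ≈ 0.713

|Γ| = (S − 1)/(S + 1) = (5.97 − 1)/(5.97 + 1) = 4.97/6.97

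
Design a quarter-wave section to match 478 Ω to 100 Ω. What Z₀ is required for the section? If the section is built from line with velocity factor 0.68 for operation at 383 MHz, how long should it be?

Z_qwt = √(Z_0·R_L) = √(100 × 478) = √47800
λ = 0.68·c/f = 0.533 m, so l = λ/4 = 0.133 m

Z_qwt ≈ 219 Ω; length ≈ 13.3 cm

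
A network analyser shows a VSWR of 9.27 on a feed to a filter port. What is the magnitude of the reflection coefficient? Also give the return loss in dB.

|Γ| ≈ 0.805; return loss ≈ 1.88 dB

|Γ| = (S − 1)/(S + 1) = (9.27 − 1)/(9.27 + 1) = 8.27/10.3
RL = −20·log₁₀|Γ| = −20·log₁₀(0.805)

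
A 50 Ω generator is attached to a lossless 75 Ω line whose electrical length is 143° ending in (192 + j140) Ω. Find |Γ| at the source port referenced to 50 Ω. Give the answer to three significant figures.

tan(βl) = -0.754
Z_in = Z_0·(Z_L + jZ_0·tanβl)/(Z_0 + jZ_L·tanβl) = 31.6 + j60.1 Ω
Γ_s = (Z_in − Z_s)/(Z_in + Z_s) = (-18.4 + j60.1)/(81.6 + j60.1), |Γ_s| = 0.62

|Γ| ≈ 0.62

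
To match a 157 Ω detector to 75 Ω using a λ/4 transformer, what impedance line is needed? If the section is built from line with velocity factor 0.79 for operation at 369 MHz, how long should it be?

Z_qwt ≈ 109 Ω; length ≈ 16.1 cm

Z_qwt = √(Z_0·R_L) = √(75 × 157) = √11780
λ = 0.79·c/f = 0.642 m, so l = λ/4 = 0.161 m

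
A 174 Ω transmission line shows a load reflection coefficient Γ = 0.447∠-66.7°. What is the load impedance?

Z_L ≈ 165 − j169 Ω

Z_L = Z_0·(1 + Γ)/(1 − Γ) = 174·(1.18 − j0.411)/(0.823 + j0.411)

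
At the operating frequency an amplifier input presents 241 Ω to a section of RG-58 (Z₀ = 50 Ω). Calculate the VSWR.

For a purely resistive load, VSWR = R_L/Z_0 or Z_0/R_L (whichever > 1) = 241/50

VSWR ≈ 4.82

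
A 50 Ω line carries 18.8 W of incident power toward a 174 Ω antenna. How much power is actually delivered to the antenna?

Γ = (174 − 50)/(174 + 50) = 0.554
|Γ|² = 0.306
P_refl = |Γ|²·P_inc = 5.76 W, P_del = (1 − |Γ|²)·P_inc = 13 W

P_delivered ≈ 13 W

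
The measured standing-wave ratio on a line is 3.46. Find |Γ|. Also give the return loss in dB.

|Γ| = (S − 1)/(S + 1) = (3.46 − 1)/(3.46 + 1) = 2.46/4.46
RL = −20·log₁₀|Γ| = −20·log₁₀(0.552)

|Γ| ≈ 0.552; return loss ≈ 5.17 dB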